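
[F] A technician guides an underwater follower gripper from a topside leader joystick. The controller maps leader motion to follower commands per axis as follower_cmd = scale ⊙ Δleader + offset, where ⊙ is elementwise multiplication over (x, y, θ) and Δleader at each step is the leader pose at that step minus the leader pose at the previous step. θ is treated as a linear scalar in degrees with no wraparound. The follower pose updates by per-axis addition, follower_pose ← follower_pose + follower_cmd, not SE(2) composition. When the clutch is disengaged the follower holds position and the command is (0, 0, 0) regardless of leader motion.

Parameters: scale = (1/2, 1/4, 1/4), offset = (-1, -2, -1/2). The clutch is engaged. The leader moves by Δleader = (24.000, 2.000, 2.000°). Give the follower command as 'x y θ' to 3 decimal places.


11.000 -1.500 0.000

axis x: 1/2·24.000 + -1 = 11.000
axis y: 1/4·2.000 + -2 = -1.500
axis θ: 1/4·2.000 + -1/2 = 0.000


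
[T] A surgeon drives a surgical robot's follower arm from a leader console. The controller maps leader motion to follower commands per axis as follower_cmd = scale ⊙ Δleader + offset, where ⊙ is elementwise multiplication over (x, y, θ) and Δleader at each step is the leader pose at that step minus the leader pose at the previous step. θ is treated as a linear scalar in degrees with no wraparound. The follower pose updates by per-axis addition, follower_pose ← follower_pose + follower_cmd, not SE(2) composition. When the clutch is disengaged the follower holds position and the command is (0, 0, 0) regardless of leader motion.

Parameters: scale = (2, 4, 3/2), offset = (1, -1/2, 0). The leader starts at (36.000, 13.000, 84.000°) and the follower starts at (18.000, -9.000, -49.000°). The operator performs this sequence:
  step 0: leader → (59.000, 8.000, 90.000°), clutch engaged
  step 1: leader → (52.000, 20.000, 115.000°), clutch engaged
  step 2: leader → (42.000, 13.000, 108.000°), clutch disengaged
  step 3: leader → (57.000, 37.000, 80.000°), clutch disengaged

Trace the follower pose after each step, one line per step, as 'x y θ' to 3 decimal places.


step 0: Δleader=(23.000, -5.000, 6.000°), engaged; cmd=(47.000, -20.500, 9.000°) → follower=(65.000, -29.500, -40.000°)
step 1: Δleader=(-7.000, 12.000, 25.000°), engaged; cmd=(-13.000, 47.500, 37.500°) → follower=(52.000, 18.000, -2.500°)
step 2: Δleader=(-10.000, -7.000, -7.000°), disengaged; cmd=(0,0,0) → follower holds at (52.000, 18.000, -2.500°)
step 3: Δleader=(15.000, 24.000, -28.000°), disengaged; cmd=(0,0,0) → follower holds at (52.000, 18.000, -2.500°)

65.000 -29.500 -40.000
52.000 18.000 -2.500
52.000 18.000 -2.500
52.000 18.000 -2.500


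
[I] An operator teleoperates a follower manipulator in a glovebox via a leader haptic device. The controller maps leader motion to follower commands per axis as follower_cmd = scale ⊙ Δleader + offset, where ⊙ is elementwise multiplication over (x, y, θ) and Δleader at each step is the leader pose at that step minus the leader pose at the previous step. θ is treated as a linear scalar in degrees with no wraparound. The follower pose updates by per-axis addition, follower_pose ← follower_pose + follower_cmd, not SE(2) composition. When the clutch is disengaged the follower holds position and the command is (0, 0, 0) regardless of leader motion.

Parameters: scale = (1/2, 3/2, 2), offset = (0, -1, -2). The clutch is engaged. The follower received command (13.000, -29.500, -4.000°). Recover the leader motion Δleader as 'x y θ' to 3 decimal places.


axis x: (13.000 − 0) / (1/2) = 26.000
axis y: (-29.500 − -1) / (3/2) = -19.000
axis θ: (-4.000 − -2) / (2) = -1.000

26.000 -19.000 -1.000


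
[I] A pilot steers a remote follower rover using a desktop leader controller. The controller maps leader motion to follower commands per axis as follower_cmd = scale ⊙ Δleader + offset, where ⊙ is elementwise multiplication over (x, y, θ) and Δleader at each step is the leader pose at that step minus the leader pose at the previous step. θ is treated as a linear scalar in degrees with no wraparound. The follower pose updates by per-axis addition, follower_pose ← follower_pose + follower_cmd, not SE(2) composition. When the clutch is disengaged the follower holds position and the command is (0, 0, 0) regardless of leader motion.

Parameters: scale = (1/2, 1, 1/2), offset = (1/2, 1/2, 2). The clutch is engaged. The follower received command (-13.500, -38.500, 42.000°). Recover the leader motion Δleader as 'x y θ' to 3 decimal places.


axis x: (-13.500 − 1/2) / (1/2) = -28.000
axis y: (-38.500 − 1/2) / (1) = -39.000
axis θ: (42.000 − 2) / (1/2) = 80.000

-28.000 -39.000 80.000


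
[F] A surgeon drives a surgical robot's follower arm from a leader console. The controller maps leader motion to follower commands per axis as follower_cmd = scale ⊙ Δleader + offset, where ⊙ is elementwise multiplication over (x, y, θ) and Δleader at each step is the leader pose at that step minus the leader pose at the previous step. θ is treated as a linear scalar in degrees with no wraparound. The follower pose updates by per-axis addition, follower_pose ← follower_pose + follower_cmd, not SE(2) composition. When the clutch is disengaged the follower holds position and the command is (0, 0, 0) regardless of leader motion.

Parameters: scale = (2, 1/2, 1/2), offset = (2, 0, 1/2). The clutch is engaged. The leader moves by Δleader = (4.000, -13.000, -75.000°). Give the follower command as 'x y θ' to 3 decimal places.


axis x: 2·4.000 + 2 = 10.000
axis y: 1/2·-13.000 + 0 = -6.500
axis θ: 1/2·-75.000 + 1/2 = -37.000

10.000 -6.500 -37.000


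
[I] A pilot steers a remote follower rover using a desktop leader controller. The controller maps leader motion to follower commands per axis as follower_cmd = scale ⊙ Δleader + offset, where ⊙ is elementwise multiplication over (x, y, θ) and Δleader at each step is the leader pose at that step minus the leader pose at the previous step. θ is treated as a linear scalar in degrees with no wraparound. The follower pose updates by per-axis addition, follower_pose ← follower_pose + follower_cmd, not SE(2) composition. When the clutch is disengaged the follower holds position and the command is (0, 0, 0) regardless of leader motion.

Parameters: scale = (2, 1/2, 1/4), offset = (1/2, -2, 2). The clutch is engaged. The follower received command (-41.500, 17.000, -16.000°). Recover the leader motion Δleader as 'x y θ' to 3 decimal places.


-21.000 38.000 -72.000

axis x: (-41.500 − 1/2) / (2) = -21.000
axis y: (17.000 − -2) / (1/2) = 38.000
axis θ: (-16.000 − 2) / (1/4) = -72.000


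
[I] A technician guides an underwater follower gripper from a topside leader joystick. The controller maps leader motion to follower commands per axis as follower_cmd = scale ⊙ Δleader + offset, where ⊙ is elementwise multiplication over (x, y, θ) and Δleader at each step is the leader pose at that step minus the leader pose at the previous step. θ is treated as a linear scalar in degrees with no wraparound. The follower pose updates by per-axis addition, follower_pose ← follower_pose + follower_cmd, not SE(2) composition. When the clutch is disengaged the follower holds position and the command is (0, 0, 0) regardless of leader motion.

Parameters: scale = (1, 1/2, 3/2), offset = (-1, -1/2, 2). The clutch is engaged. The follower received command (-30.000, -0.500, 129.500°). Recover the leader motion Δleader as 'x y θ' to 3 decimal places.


-29.000 0.000 85.000

axis x: (-30.000 − -1) / (1) = -29.000
axis y: (-0.500 − -1/2) / (1/2) = 0.000
axis θ: (129.500 − 2) / (3/2) = 85.000


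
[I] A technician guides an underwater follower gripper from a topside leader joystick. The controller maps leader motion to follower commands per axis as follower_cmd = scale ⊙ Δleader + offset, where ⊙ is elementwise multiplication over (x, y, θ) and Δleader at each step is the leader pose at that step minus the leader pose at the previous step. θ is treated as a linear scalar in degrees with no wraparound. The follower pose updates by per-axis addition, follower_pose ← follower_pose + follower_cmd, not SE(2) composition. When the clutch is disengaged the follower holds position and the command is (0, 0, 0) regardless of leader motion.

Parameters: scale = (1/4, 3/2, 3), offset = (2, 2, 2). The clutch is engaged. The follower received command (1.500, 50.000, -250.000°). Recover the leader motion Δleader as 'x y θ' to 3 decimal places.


axis x: (1.500 − 2) / (1/4) = -2.000
axis y: (50.000 − 2) / (3/2) = 32.000
axis θ: (-250.000 − 2) / (3) = -84.000

-2.000 32.000 -84.000


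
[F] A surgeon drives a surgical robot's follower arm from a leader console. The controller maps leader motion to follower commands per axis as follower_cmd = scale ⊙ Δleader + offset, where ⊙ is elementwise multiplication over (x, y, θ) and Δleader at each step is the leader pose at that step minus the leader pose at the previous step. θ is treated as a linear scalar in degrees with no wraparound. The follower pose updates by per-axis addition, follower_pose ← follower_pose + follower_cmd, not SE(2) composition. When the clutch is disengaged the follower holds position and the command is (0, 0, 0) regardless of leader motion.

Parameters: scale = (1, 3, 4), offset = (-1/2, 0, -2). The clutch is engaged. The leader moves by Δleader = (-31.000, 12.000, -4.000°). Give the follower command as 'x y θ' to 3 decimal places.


axis x: 1·-31.000 + -1/2 = -31.500
axis y: 3·12.000 + 0 = 36.000
axis θ: 4·-4.000 + -2 = -18.000

-31.500 36.000 -18.000


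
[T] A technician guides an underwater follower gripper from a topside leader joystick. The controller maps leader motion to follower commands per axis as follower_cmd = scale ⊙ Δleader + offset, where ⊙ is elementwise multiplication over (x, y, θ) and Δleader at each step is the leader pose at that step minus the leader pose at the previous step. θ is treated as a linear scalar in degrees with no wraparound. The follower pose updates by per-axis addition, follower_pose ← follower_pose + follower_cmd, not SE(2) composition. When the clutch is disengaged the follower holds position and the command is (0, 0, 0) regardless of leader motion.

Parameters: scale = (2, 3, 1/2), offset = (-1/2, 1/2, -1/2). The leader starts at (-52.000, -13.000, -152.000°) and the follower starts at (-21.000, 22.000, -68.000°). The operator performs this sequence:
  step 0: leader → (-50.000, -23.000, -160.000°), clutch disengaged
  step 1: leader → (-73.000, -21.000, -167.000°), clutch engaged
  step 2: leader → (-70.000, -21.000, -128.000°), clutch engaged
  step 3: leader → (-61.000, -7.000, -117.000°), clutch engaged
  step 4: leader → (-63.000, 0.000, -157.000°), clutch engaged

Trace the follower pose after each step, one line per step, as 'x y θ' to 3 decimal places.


-21.000 22.000 -68.000
-67.500 28.500 -72.000
-62.000 29.000 -53.000
-44.500 71.500 -48.000
-49.000 93.000 -68.500

step 0: Δleader=(2.000, -10.000, -8.000°), disengaged; cmd=(0,0,0) → follower holds at (-21.000, 22.000, -68.000°)
step 1: Δleader=(-23.000, 2.000, -7.000°), engaged; cmd=(-46.500, 6.500, -4.000°) → follower=(-67.500, 28.500, -72.000°)
step 2: Δleader=(3.000, 0.000, 39.000°), engaged; cmd=(5.500, 0.500, 19.000°) → follower=(-62.000, 29.000, -53.000°)
step 3: Δleader=(9.000, 14.000, 11.000°), engaged; cmd=(17.500, 42.500, 5.000°) → follower=(-44.500, 71.500, -48.000°)
step 4: Δleader=(-2.000, 7.000, -40.000°), engaged; cmd=(-4.500, 21.500, -20.500°) → follower=(-49.000, 93.000, -68.500°)


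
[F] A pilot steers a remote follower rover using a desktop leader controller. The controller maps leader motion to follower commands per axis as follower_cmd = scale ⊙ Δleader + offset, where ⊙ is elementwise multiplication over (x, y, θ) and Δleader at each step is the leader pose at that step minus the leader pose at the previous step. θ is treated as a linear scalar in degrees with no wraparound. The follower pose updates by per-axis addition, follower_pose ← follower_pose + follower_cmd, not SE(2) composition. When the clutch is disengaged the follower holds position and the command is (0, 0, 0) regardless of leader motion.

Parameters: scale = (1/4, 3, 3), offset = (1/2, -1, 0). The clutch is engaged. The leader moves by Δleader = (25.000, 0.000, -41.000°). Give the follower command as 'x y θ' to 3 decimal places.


axis x: 1/4·25.000 + 1/2 = 6.750
axis y: 3·0.000 + -1 = -1.000
axis θ: 3·-41.000 + 0 = -123.000

6.750 -1.000 -123.000


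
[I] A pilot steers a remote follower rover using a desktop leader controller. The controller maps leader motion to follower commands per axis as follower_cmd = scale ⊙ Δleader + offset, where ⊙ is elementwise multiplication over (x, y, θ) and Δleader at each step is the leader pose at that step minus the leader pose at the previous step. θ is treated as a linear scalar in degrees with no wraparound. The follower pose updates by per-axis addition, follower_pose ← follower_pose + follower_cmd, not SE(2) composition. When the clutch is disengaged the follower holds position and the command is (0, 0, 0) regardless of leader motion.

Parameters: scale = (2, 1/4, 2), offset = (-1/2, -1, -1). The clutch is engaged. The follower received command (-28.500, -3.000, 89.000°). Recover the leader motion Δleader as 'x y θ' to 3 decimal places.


axis x: (-28.500 − -1/2) / (2) = -14.000
axis y: (-3.000 − -1) / (1/4) = -8.000
axis θ: (89.000 − -1) / (2) = 45.000

-14.000 -8.000 45.000


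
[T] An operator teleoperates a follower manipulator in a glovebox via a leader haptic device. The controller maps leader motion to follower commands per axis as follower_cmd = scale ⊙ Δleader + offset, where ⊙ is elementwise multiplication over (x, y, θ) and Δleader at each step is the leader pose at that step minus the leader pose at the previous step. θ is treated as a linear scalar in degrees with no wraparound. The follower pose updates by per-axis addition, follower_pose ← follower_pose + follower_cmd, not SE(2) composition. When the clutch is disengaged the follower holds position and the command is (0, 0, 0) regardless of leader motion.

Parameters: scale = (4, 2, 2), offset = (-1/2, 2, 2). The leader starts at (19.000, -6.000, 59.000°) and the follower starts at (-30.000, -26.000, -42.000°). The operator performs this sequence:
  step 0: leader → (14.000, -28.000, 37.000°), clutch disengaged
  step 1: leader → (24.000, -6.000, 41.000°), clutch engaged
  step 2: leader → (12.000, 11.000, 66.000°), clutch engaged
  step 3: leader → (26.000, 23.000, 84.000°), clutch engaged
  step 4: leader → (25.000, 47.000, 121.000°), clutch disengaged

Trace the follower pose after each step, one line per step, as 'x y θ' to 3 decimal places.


step 0: Δleader=(-5.000, -22.000, -22.000°), disengaged; cmd=(0,0,0) → follower holds at (-30.000, -26.000, -42.000°)
step 1: Δleader=(10.000, 22.000, 4.000°), engaged; cmd=(39.500, 46.000, 10.000°) → follower=(9.500, 20.000, -32.000°)
step 2: Δleader=(-12.000, 17.000, 25.000°), engaged; cmd=(-48.500, 36.000, 52.000°) → follower=(-39.000, 56.000, 20.000°)
step 3: Δleader=(14.000, 12.000, 18.000°), engaged; cmd=(55.500, 26.000, 38.000°) → follower=(16.500, 82.000, 58.000°)
step 4: Δleader=(-1.000, 24.000, 37.000°), disengaged; cmd=(0,0,0) → follower holds at (16.500, 82.000, 58.000°)

-30.000 -26.000 -42.000
9.500 20.000 -32.000
-39.000 56.000 20.000
16.500 82.000 58.000
16.500 82.000 58.000


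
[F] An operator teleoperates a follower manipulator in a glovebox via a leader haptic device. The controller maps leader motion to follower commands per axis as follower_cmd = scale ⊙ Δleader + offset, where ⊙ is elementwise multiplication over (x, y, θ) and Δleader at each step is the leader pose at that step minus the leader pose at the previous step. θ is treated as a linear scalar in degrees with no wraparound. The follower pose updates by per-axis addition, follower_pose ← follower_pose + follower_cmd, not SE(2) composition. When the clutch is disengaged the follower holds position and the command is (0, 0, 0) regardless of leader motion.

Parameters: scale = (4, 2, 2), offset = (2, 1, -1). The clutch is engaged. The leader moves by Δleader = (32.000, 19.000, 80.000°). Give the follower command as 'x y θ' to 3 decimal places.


130.000 39.000 159.000

axis x: 4·32.000 + 2 = 130.000
axis y: 2·19.000 + 1 = 39.000
axis θ: 2·80.000 + -1 = 159.000


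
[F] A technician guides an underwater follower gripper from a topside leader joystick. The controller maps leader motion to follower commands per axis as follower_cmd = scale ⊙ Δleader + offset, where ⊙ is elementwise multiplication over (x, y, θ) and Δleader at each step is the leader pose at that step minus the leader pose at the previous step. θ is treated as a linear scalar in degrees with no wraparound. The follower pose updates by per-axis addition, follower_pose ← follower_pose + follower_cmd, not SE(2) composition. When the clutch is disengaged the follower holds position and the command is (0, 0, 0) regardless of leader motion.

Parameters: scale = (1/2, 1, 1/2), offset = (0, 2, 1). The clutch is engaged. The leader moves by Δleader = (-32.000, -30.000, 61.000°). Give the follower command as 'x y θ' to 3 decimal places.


axis x: 1/2·-32.000 + 0 = -16.000
axis y: 1·-30.000 + 2 = -28.000
axis θ: 1/2·61.000 + 1 = 31.500

-16.000 -28.000 31.500


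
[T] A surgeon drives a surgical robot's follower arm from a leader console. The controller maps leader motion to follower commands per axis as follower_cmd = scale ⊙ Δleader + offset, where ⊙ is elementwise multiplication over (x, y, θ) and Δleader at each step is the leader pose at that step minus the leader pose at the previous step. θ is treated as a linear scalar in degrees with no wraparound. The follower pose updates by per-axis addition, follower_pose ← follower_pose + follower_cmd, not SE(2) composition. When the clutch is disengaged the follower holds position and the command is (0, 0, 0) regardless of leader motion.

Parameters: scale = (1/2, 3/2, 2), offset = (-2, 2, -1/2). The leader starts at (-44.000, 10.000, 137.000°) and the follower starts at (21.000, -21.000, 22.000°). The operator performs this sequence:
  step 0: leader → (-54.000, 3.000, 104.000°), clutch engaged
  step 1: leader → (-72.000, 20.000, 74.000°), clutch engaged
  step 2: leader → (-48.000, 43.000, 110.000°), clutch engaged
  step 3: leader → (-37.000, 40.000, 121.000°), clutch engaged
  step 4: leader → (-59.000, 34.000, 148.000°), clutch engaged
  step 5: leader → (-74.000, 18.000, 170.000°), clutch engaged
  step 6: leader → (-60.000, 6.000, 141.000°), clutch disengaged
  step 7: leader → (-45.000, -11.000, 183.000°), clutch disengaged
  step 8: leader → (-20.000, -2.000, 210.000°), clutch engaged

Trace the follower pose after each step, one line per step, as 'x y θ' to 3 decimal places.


step 0: Δleader=(-10.000, -7.000, -33.000°), engaged; cmd=(-7.000, -8.500, -66.500°) → follower=(14.000, -29.500, -44.500°)
step 1: Δleader=(-18.000, 17.000, -30.000°), engaged; cmd=(-11.000, 27.500, -60.500°) → follower=(3.000, -2.000, -105.000°)
step 2: Δleader=(24.000, 23.000, 36.000°), engaged; cmd=(10.000, 36.500, 71.500°) → follower=(13.000, 34.500, -33.500°)
step 3: Δleader=(11.000, -3.000, 11.000°), engaged; cmd=(3.500, -2.500, 21.500°) → follower=(16.500, 32.000, -12.000°)
step 4: Δleader=(-22.000, -6.000, 27.000°), engaged; cmd=(-13.000, -7.000, 53.500°) → follower=(3.500, 25.000, 41.500°)
step 5: Δleader=(-15.000, -16.000, 22.000°), engaged; cmd=(-9.500, -22.000, 43.500°) → follower=(-6.000, 3.000, 85.000°)
step 6: Δleader=(14.000, -12.000, -29.000°), disengaged; cmd=(0,0,0) → follower holds at (-6.000, 3.000, 85.000°)
step 7: Δleader=(15.000, -17.000, 42.000°), disengaged; cmd=(0,0,0) → follower holds at (-6.000, 3.000, 85.000°)
step 8: Δleader=(25.000, 9.000, 27.000°), engaged; cmd=(10.500, 15.500, 53.500°) → follower=(4.500, 18.500, 138.500°)

14.000 -29.500 -44.500
3.000 -2.000 -105.000
13.000 34.500 -33.500
16.500 32.000 -12.000
3.500 25.000 41.500
-6.000 3.000 85.000
-6.000 3.000 85.000
-6.000 3.000 85.000
4.500 18.500 138.500


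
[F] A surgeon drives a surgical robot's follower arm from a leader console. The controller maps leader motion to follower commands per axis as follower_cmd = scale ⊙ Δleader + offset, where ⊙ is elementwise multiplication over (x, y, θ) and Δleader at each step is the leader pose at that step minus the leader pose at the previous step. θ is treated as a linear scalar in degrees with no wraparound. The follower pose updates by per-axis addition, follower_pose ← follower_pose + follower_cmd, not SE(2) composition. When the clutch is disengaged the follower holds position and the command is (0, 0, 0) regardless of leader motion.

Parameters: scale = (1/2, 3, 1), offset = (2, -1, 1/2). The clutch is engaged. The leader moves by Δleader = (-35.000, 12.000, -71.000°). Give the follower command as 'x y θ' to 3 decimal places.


-15.500 35.000 -70.500

axis x: 1/2·-35.000 + 2 = -15.500
axis y: 3·12.000 + -1 = 35.000
axis θ: 1·-71.000 + 1/2 = -70.500


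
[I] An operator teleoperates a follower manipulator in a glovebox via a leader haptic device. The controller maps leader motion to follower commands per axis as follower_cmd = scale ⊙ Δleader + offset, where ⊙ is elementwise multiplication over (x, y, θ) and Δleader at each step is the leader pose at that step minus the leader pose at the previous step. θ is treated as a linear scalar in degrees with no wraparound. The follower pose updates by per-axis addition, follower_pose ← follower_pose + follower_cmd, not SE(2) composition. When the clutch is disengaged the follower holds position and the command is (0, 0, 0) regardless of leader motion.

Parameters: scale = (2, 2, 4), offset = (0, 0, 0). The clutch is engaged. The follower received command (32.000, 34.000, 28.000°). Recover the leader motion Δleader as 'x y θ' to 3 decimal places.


axis x: (32.000 − 0) / (2) = 16.000
axis y: (34.000 − 0) / (2) = 17.000
axis θ: (28.000 − 0) / (4) = 7.000

16.000 17.000 7.000


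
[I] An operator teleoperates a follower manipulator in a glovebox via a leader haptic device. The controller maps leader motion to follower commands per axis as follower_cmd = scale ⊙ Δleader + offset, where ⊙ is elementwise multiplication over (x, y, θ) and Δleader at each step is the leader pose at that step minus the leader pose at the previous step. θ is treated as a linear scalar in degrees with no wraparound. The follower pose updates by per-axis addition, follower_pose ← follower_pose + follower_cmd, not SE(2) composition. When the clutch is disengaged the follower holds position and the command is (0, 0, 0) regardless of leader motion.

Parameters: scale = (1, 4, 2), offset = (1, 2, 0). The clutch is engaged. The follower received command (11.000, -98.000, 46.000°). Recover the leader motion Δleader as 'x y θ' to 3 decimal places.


axis x: (11.000 − 1) / (1) = 10.000
axis y: (-98.000 − 2) / (4) = -25.000
axis θ: (46.000 − 0) / (2) = 23.000

10.000 -25.000 23.000


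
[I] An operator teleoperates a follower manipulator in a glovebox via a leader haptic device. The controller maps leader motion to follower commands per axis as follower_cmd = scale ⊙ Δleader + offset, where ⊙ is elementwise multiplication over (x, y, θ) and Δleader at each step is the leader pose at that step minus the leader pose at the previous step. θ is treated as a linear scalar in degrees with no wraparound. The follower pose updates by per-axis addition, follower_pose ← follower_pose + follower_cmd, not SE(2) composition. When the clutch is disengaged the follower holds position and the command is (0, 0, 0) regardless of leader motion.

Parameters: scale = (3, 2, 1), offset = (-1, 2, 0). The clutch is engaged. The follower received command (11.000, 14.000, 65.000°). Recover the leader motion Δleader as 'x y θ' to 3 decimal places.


axis x: (11.000 − -1) / (3) = 4.000
axis y: (14.000 − 2) / (2) = 6.000
axis θ: (65.000 − 0) / (1) = 65.000

4.000 6.000 65.000


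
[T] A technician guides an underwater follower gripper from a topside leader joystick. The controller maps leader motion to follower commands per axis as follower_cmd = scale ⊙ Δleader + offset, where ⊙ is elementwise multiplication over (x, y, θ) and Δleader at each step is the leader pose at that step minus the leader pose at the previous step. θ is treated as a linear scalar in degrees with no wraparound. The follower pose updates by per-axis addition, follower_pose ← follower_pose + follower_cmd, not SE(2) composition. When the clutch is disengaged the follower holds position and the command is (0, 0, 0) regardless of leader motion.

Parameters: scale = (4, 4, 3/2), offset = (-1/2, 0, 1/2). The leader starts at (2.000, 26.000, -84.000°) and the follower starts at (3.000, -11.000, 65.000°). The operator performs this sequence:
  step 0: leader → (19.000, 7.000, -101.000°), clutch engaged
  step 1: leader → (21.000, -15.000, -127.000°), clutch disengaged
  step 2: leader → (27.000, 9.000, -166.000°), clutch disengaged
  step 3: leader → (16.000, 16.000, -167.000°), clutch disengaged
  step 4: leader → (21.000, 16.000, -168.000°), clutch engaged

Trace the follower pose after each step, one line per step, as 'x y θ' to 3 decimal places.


70.500 -87.000 40.000
70.500 -87.000 40.000
70.500 -87.000 40.000
70.500 -87.000 40.000
90.000 -87.000 39.000

step 0: Δleader=(17.000, -19.000, -17.000°), engaged; cmd=(67.500, -76.000, -25.000°) → follower=(70.500, -87.000, 40.000°)
step 1: Δleader=(2.000, -22.000, -26.000°), disengaged; cmd=(0,0,0) → follower holds at (70.500, -87.000, 40.000°)
step 2: Δleader=(6.000, 24.000, -39.000°), disengaged; cmd=(0,0,0) → follower holds at (70.500, -87.000, 40.000°)
step 3: Δleader=(-11.000, 7.000, -1.000°), disengaged; cmd=(0,0,0) → follower holds at (70.500, -87.000, 40.000°)
step 4: Δleader=(5.000, 0.000, -1.000°), engaged; cmd=(19.500, 0.000, -1.000°) → follower=(90.000, -87.000, 39.000°)


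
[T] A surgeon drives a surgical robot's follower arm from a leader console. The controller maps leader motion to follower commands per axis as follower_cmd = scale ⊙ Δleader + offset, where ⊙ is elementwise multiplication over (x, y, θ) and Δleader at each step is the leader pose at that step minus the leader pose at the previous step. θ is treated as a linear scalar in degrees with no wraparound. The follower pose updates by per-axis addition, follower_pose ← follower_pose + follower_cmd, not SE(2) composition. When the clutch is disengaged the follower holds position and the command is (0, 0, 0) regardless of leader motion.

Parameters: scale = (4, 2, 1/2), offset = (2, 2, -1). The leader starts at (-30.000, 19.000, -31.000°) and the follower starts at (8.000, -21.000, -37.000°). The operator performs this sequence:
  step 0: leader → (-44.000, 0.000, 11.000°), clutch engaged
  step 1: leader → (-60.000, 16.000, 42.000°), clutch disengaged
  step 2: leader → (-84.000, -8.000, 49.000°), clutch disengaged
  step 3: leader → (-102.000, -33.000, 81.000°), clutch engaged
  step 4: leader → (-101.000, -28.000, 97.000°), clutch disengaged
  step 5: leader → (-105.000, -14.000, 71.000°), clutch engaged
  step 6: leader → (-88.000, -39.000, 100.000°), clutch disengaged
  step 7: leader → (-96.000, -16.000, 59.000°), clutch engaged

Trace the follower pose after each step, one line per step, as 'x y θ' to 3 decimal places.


-46.000 -57.000 -17.000
-46.000 -57.000 -17.000
-46.000 -57.000 -17.000
-116.000 -105.000 -2.000
-116.000 -105.000 -2.000
-130.000 -75.000 -16.000
-130.000 -75.000 -16.000
-160.000 -27.000 -37.500

step 0: Δleader=(-14.000, -19.000, 42.000°), engaged; cmd=(-54.000, -36.000, 20.000°) → follower=(-46.000, -57.000, -17.000°)
step 1: Δleader=(-16.000, 16.000, 31.000°), disengaged; cmd=(0,0,0) → follower holds at (-46.000, -57.000, -17.000°)
step 2: Δleader=(-24.000, -24.000, 7.000°), disengaged; cmd=(0,0,0) → follower holds at (-46.000, -57.000, -17.000°)
step 3: Δleader=(-18.000, -25.000, 32.000°), engaged; cmd=(-70.000, -48.000, 15.000°) → follower=(-116.000, -105.000, -2.000°)
step 4: Δleader=(1.000, 5.000, 16.000°), disengaged; cmd=(0,0,0) → follower holds at (-116.000, -105.000, -2.000°)
step 5: Δleader=(-4.000, 14.000, -26.000°), engaged; cmd=(-14.000, 30.000, -14.000°) → follower=(-130.000, -75.000, -16.000°)
step 6: Δleader=(17.000, -25.000, 29.000°), disengaged; cmd=(0,0,0) → follower holds at (-130.000, -75.000, -16.000°)
step 7: Δleader=(-8.000, 23.000, -41.000°), engaged; cmd=(-30.000, 48.000, -21.500°) → follower=(-160.000, -27.000, -37.500°)


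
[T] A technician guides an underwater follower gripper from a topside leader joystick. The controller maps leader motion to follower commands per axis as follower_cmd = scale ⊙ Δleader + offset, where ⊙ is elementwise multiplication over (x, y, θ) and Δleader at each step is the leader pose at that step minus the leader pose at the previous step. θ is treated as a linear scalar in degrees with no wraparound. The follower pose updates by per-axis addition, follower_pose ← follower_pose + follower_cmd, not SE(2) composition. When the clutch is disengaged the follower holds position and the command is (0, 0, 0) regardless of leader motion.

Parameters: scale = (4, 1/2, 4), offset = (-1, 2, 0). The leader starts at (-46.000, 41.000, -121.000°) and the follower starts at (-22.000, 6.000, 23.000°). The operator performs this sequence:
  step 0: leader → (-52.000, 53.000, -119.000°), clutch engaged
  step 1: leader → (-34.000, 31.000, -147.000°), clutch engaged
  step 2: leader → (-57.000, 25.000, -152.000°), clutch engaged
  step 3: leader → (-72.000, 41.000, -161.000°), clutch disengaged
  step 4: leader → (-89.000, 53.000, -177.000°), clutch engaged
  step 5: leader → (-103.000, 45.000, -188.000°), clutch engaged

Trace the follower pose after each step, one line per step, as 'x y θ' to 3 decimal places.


step 0: Δleader=(-6.000, 12.000, 2.000°), engaged; cmd=(-25.000, 8.000, 8.000°) → follower=(-47.000, 14.000, 31.000°)
step 1: Δleader=(18.000, -22.000, -28.000°), engaged; cmd=(71.000, -9.000, -112.000°) → follower=(24.000, 5.000, -81.000°)
step 2: Δleader=(-23.000, -6.000, -5.000°), engaged; cmd=(-93.000, -1.000, -20.000°) → follower=(-69.000, 4.000, -101.000°)
step 3: Δleader=(-15.000, 16.000, -9.000°), disengaged; cmd=(0,0,0) → follower holds at (-69.000, 4.000, -101.000°)
step 4: Δleader=(-17.000, 12.000, -16.000°), engaged; cmd=(-69.000, 8.000, -64.000°) → follower=(-138.000, 12.000, -165.000°)
step 5: Δleader=(-14.000, -8.000, -11.000°), engaged; cmd=(-57.000, -2.000, -44.000°) → follower=(-195.000, 10.000, -209.000°)

-47.000 14.000 31.000
24.000 5.000 -81.000
-69.000 4.000 -101.000
-69.000 4.000 -101.000
-138.000 12.000 -165.000
-195.000 10.000 -209.000


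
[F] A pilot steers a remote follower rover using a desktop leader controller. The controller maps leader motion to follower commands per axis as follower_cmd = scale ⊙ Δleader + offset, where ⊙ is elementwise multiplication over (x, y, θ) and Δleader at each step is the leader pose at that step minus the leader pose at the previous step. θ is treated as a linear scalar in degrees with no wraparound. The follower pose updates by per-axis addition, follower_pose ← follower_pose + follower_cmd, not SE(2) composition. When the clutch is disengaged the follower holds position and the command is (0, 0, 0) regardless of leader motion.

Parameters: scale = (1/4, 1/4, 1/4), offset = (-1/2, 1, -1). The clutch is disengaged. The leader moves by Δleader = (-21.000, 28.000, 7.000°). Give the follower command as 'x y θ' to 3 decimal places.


clutch disengaged → follower holds; cmd = (0, 0, 0)

0.000 0.000 0.000


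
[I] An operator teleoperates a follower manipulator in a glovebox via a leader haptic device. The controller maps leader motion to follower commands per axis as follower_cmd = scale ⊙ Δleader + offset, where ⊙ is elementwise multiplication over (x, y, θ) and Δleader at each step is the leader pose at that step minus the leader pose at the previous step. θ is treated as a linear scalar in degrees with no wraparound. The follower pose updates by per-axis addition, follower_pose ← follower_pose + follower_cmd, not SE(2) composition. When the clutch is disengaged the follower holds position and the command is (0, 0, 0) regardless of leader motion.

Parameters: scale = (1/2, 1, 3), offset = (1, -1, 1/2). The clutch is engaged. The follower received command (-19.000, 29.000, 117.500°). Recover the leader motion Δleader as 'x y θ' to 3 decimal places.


-40.000 30.000 39.000

axis x: (-19.000 − 1) / (1/2) = -40.000
axis y: (29.000 − -1) / (1) = 30.000
axis θ: (117.500 − 1/2) / (3) = 39.000


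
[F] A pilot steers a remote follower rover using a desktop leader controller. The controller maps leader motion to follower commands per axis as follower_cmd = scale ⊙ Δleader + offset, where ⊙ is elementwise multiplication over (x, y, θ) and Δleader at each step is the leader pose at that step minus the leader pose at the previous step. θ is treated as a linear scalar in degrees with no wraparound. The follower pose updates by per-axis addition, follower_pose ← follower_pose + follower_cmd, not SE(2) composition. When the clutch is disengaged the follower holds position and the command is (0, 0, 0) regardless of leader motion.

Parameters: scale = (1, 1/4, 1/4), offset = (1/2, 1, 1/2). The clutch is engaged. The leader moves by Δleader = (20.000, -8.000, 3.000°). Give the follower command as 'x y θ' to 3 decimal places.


axis x: 1·20.000 + 1/2 = 20.500
axis y: 1/4·-8.000 + 1 = -1.000
axis θ: 1/4·3.000 + 1/2 = 1.250

20.500 -1.000 1.250


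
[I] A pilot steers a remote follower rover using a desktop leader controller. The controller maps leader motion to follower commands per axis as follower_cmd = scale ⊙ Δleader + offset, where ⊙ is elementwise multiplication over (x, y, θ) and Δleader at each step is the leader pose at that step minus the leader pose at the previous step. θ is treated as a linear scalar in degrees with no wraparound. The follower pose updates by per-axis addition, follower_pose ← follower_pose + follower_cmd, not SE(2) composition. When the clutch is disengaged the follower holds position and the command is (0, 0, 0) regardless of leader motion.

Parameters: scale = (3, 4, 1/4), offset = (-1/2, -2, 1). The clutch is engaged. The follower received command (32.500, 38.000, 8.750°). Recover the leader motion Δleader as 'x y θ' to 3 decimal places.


11.000 10.000 31.000

axis x: (32.500 − -1/2) / (3) = 11.000
axis y: (38.000 − -2) / (4) = 10.000
axis θ: (8.750 − 1) / (1/4) = 31.000


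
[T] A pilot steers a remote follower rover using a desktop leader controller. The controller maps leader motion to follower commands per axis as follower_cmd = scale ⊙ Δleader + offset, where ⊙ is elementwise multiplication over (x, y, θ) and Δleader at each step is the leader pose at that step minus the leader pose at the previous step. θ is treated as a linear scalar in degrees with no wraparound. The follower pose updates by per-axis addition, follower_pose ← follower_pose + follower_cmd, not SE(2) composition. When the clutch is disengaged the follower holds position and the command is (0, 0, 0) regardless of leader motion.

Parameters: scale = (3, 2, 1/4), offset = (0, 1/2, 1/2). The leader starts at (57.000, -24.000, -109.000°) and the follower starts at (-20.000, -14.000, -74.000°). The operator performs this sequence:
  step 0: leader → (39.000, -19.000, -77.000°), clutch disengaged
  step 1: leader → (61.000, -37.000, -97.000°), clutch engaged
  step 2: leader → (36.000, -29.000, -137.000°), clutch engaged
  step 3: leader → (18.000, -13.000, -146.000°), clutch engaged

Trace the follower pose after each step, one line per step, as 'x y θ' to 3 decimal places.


step 0: Δleader=(-18.000, 5.000, 32.000°), disengaged; cmd=(0,0,0) → follower holds at (-20.000, -14.000, -74.000°)
step 1: Δleader=(22.000, -18.000, -20.000°), engaged; cmd=(66.000, -35.500, -4.500°) → follower=(46.000, -49.500, -78.500°)
step 2: Δleader=(-25.000, 8.000, -40.000°), engaged; cmd=(-75.000, 16.500, -9.500°) → follower=(-29.000, -33.000, -88.000°)
step 3: Δleader=(-18.000, 16.000, -9.000°), engaged; cmd=(-54.000, 32.500, -1.750°) → follower=(-83.000, -0.500, -89.750°)

-20.000 -14.000 -74.000
46.000 -49.500 -78.500
-29.000 -33.000 -88.000
-83.000 -0.500 -89.750


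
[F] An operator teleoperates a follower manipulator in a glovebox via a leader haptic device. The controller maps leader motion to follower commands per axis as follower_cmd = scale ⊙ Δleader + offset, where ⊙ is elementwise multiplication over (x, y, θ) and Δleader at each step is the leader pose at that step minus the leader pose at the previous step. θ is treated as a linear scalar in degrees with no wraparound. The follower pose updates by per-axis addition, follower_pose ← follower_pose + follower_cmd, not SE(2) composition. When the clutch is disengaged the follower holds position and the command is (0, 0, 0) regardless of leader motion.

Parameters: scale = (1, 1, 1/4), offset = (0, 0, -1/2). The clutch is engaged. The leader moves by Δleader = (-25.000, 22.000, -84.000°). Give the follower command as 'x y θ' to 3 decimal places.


-25.000 22.000 -21.500

axis x: 1·-25.000 + 0 = -25.000
axis y: 1·22.000 + 0 = 22.000
axis θ: 1/4·-84.000 + -1/2 = -21.500


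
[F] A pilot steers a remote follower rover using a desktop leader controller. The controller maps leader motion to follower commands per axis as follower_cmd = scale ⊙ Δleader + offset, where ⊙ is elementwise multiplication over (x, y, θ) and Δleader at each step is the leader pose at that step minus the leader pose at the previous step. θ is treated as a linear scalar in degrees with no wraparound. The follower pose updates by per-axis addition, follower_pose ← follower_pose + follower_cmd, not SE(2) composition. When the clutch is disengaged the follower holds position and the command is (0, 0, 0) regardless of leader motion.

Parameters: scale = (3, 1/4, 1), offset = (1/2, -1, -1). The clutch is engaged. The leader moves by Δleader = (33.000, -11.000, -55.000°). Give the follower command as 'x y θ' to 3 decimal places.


axis x: 3·33.000 + 1/2 = 99.500
axis y: 1/4·-11.000 + -1 = -3.750
axis θ: 1·-55.000 + -1 = -56.000

99.500 -3.750 -56.000


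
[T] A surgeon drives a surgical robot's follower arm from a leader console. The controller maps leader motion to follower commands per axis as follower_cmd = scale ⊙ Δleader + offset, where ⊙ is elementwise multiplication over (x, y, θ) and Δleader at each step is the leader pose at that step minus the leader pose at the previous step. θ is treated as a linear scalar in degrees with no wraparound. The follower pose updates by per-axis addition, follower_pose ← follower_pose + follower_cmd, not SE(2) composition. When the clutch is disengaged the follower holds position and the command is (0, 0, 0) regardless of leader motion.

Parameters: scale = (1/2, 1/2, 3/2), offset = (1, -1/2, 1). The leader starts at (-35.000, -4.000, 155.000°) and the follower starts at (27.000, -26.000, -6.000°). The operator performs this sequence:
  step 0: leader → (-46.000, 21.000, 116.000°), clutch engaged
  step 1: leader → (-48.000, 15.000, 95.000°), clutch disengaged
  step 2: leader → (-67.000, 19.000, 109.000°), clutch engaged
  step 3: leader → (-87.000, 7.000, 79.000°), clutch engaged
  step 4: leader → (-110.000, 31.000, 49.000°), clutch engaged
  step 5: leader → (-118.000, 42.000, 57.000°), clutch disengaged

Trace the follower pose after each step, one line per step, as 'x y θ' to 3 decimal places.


step 0: Δleader=(-11.000, 25.000, -39.000°), engaged; cmd=(-4.500, 12.000, -57.500°) → follower=(22.500, -14.000, -63.500°)
step 1: Δleader=(-2.000, -6.000, -21.000°), disengaged; cmd=(0,0,0) → follower holds at (22.500, -14.000, -63.500°)
step 2: Δleader=(-19.000, 4.000, 14.000°), engaged; cmd=(-8.500, 1.500, 22.000°) → follower=(14.000, -12.500, -41.500°)
step 3: Δleader=(-20.000, -12.000, -30.000°), engaged; cmd=(-9.000, -6.500, -44.000°) → follower=(5.000, -19.000, -85.500°)
step 4: Δleader=(-23.000, 24.000, -30.000°), engaged; cmd=(-10.500, 11.500, -44.000°) → follower=(-5.500, -7.500, -129.500°)
step 5: Δleader=(-8.000, 11.000, 8.000°), disengaged; cmd=(0,0,0) → follower holds at (-5.500, -7.500, -129.500°)

22.500 -14.000 -63.500
22.500 -14.000 -63.500
14.000 -12.500 -41.500
5.000 -19.000 -85.500
-5.500 -7.500 -129.500
-5.500 -7.500 -129.500
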